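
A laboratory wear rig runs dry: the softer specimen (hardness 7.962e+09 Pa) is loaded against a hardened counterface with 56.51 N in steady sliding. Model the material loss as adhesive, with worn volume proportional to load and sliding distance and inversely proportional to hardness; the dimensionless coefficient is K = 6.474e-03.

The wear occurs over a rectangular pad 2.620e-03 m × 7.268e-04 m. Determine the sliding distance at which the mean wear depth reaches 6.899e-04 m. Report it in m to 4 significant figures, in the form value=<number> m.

Intermediates are displayed rounded. Each operation carries exact precision, and one final rounding, at four significant digits.
Contact area A = 2.620e-03 m × 7.268e-04 m = 1.904e-06 m².
As SI base values: W = 56.51 N, H = 7.962e+09 Pa, K = 6.474e-03.
Wearable volume V_lim = h_lim·A = 6.899e-04 · 1.904e-06 = 1.314e-09 m³.
Sliding life L = V_lim·H/(K·W) = 1.314e-09 · 7.962e+09 / (6.474e-03 · 56.51) = 28.59 m.

value=28.59 m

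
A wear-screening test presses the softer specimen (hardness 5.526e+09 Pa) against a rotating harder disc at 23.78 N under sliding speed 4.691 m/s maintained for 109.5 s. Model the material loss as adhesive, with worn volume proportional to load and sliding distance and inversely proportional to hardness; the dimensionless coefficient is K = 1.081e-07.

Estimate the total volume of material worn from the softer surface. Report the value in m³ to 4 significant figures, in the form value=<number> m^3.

value=2.389e-13 m^3

Intermediates are printed rounded — the algebra runs at full precision, and a single final rounding: four significant digits.
Convert: Path length L = v·t = 4.691 m/s × 109.5 s = 513.7 m.
Restated in SI base units: W = 23.78 N, H = 5.526e+09 Pa, K = 1.081e-07.
Apply Archard: V = K·W·L/H = 1.081e-07 · 23.78 · 513.7 / 5.526e+09 = 2.389e-13 m³.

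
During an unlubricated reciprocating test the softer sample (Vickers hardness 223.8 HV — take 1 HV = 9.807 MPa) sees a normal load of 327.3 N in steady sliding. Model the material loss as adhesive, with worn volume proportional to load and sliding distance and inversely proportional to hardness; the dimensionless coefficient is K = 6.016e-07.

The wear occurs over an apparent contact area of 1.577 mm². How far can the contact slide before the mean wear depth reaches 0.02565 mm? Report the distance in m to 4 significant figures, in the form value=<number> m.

Intermediates appear rounded, and the algebra maintains full float precision — rounded just once: 4 significant figures.
Convert: Hardness H = 223.8 HV × 9.807 MPa/HV = 2195 MPa = 2.195e+09 Pa.
Convert: Contact area A = 1.577 mm² = 1.577e-06 m².
Convert: Depth limit h_lim = 0.02565 mm = 2.565e-05 m.
Restated in SI base units: W = 327.3 N, H = 2.195e+09 Pa, K = 6.016e-07.
At the depth limit, V_lim = h_lim·A = 2.565e-05 · 1.577e-06 = 4.045e-11 m³.
So the life L = V_lim·H/(K·W) = 4.045e-11 · 2.195e+09 / (6.016e-07 · 327.3) = 450.9 m.

value=450.9 m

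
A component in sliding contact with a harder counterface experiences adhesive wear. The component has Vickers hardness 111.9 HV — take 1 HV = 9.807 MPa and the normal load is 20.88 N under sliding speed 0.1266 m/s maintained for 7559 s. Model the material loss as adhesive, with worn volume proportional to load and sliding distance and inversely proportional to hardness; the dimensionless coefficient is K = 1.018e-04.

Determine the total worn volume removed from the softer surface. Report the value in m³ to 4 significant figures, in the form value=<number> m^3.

value=1.854e-09 m^3

The intermediates are displayed rounded — each operation holds full precision; rounded just once to 4 significant digits.
Convert: Distance covered L = v·t = 0.1266 m/s × 7559 s = 957.0 m.
Convert: Hardness H = 111.9 HV × 9.807 MPa/HV = 1097 MPa = 1.097e+09 Pa.
Collected in SI base units: W = 20.88 N, H = 1.097e+09 Pa, K = 1.018e-04.
By Archard's law, V = K·W·L/H = 1.018e-04 · 20.88 · 957.0 / 1.097e+09 = 1.854e-09 m³.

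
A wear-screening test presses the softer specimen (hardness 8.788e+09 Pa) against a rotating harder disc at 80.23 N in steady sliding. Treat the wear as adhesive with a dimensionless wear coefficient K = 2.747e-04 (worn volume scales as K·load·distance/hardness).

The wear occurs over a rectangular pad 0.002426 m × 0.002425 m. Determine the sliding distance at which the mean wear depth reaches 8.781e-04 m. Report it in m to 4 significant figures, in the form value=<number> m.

value=2060 m

Intermediates are printed rounded, and every step keeps exact precision. Rounded once at the end, at four significant digits.
Contact area A = 0.002426 m × 0.002425 m = 5.883e-06 m².
Restated in SI base units: W = 80.23 N, H = 8.788e+09 Pa, K = 2.747e-04.
Permissible volume V_lim = h_lim·A = 8.781e-04 · 5.883e-06 = 5.166e-09 m³.
So the life L = V_lim·H/(K·W) = 5.166e-09 · 8.788e+09 / (2.747e-04 · 80.23) = 2060 m.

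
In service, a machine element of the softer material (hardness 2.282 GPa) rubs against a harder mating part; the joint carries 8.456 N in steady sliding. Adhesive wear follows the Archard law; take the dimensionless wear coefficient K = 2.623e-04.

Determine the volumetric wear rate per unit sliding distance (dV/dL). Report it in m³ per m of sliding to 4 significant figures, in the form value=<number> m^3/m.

value=9.720e-13 m^3/m

The intermediates are displayed rounded; all working math runs at full precision, and rounded just once: four significant digits.
Hardness H = 2.282 GPa = 2.282e+09 Pa.
Collected in SI base units: W = 8.456 N, H = 2.282e+09 Pa, K = 2.623e-04.
Sliding wear rate dV/dL = K·W/H (no L dependence): 2.623e-04 · 8.456 / 2.282e+09 = 9.720e-13 m³/m.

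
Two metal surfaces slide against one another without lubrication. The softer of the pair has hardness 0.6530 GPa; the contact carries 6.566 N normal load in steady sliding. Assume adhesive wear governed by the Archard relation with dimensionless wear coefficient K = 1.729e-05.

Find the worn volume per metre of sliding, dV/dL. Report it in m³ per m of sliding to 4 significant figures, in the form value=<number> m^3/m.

value=1.739e-13 m^3/m

Intermediates are shown rounded. The algebra maintains full float precision. Rounded once at the end to four significant figures.
Convert: Hardness H = 0.6530 GPa = 6.530e+08 Pa.
In SI base units: W = 6.566 N, H = 6.530e+08 Pa, K = 1.729e-05.
The wear rate dV/dL = K·W/H, per unit distance: 1.729e-05 · 6.566 / 6.530e+08 = 1.739e-13 m³/m.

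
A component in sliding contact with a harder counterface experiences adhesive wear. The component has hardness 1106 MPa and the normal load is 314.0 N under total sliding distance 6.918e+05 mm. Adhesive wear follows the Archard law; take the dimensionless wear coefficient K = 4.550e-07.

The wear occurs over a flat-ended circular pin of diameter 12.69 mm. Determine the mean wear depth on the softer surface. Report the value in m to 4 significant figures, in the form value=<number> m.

value=7.066e-07 m

Intermediates appear rounded — each operation holds full precision. Rounded once at the end, at four significant digits.
Convert: Sliding distance L = 6.918e+05 mm = 691.8 m.
Convert: Hardness H = 1106 MPa = 1.106e+09 Pa.
Convert: Pin diameter d = 12.69 mm = 0.01269 m. Contact area A = π·d²/4 = π·(0.01269 m)²/4 = 1.265e-04 m².
Working in SI base units: W = 314.0 N, H = 1.106e+09 Pa, K = 4.550e-07.
The Archard volume V = K·W·L/H = 4.550e-07 · 314.0 · 691.8 / 1.106e+09 = 8.936e-11 m³.
Wear depth h = V/A = 8.936e-11 / 1.265e-04 = 7.066e-07 m.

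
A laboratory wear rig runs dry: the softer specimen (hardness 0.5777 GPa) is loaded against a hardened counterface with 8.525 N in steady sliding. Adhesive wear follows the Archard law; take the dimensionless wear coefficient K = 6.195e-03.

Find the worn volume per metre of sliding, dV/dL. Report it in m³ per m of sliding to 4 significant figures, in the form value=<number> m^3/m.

value=9.142e-11 m^3/m

Intermediates are displayed rounded. Each operation maintains full float precision, and a lone final rounding: four significant figures.
Convert: Hardness H = 0.5777 GPa = 5.777e+08 Pa.
Collected in SI base units: W = 8.525 N, H = 5.777e+08 Pa, K = 6.195e-03.
Rate of wear dV/dL = K·W/H, per unit distance: 6.195e-03 · 8.525 / 5.777e+08 = 9.142e-11 m³/m.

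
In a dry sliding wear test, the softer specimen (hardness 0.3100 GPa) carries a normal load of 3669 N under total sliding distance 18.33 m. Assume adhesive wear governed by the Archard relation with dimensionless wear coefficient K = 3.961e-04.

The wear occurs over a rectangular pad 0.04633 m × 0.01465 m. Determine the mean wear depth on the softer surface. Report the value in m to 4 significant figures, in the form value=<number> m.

The intermediates appear rounded — all arithmetic keeps full float precision. Rounded once at the end: 4 significant figures.
Convert: Hardness H = 0.3100 GPa = 3.100e+08 Pa.
Convert: Contact area A = 0.04633 m × 0.01465 m = 6.787e-04 m².
As SI base values: W = 3669 N, H = 3.100e+08 Pa, K = 3.961e-04.
Apply Archard: V = K·W·L/H = 3.961e-04 · 3669 · 18.33 / 3.100e+08 = 8.593e-08 m³.
Depth of wear h = V/A = 8.593e-08 / 6.787e-04 = 1.266e-04 m.

value=1.266e-04 m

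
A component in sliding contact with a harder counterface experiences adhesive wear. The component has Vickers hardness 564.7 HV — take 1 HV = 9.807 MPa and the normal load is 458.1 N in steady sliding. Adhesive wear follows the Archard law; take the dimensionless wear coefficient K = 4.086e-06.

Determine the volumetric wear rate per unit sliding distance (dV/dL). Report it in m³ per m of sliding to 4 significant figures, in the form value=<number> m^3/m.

value=3.380e-13 m^3/m

Each operation holds full precision; the intermediates are shown rounded, and rounded just once, at 4 significant figures.
Convert: Hardness H = 564.7 HV × 9.807 MPa/HV = 5538 MPa = 5.538e+09 Pa.
In SI base units, W = 458.1 N, H = 5.538e+09 Pa, K = 4.086e-06.
Wear rate dV/dL = K·W/H (no L dependence): 4.086e-06 · 458.1 / 5.538e+09 = 3.380e-13 m³/m.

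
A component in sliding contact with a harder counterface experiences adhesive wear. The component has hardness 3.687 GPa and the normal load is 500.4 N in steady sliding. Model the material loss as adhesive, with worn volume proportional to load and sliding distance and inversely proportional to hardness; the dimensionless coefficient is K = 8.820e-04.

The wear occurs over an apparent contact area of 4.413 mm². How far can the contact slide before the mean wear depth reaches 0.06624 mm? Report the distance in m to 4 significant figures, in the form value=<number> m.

value=2.442 m

The computation runs at exact precision — intermediate values appear rounded — a lone final rounding, at four significant digits.
Hardness H = 3.687 GPa = 3.687e+09 Pa.
Contact area A = 4.413 mm² = 4.413e-06 m².
Depth limit h_lim = 0.06624 mm = 6.624e-05 m.
Working in SI base units: W = 500.4 N, H = 3.687e+09 Pa, K = 8.820e-04.
Volume at the limit: V_lim = h_lim·A = 6.624e-05 · 4.413e-06 = 2.923e-10 m³.
Sliding life L = V_lim·H/(K·W) = 2.923e-10 · 3.687e+09 / (8.820e-04 · 500.4) = 2.442 m.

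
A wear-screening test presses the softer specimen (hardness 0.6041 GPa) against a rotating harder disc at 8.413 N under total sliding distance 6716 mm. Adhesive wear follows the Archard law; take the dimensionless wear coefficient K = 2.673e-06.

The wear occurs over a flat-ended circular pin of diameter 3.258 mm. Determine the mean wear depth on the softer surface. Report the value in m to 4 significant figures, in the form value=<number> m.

Intermediates are printed rounded, and the algebra keeps full precision. Rounded once at the end, at four significant digits.
Total distance L = 6716 mm = 6.716 m.
Hardness H = 0.6041 GPa = 6.041e+08 Pa.
Pin diameter d = 3.258 mm = 0.003258 m. Contact area A = π·d²/4 = π·(0.003258 m)²/4 = 8.337e-06 m².
As SI base values: W = 8.413 N, H = 6.041e+08 Pa, K = 2.673e-06.
Apply Archard: V = K·W·L/H = 2.673e-06 · 8.413 · 6.716 / 6.041e+08 = 2.500e-13 m³.
Average depth h = V/A = 2.500e-13 / 8.337e-06 = 2.999e-08 m.

value=2.999e-08 m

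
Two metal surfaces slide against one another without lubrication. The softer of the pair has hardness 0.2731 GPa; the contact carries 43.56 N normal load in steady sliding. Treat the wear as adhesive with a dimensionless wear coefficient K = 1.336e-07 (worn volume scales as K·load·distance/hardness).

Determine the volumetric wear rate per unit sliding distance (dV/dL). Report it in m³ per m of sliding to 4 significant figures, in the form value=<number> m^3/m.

value=2.131e-14 m^3/m

Each operation runs at full precision, and intermediates are printed rounded; one last rounding, at 4 significant digits.
Convert: Hardness H = 0.2731 GPa = 2.731e+08 Pa.
Collected in SI base units: W = 43.56 N, H = 2.731e+08 Pa, K = 1.336e-07.
Sliding wear rate dV/dL = K·W/H, per unit distance: 1.336e-07 · 43.56 / 2.731e+08 = 2.131e-14 m³/m.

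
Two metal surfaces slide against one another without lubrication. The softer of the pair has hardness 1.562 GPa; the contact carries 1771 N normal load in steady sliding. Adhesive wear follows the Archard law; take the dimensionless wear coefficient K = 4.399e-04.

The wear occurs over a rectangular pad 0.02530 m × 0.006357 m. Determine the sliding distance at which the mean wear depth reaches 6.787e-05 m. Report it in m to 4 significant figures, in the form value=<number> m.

Intermediates are displayed rounded — the computation maintains exact precision; a single final rounding: 4 significant digits.
Convert: Hardness H = 1.562 GPa = 1.562e+09 Pa.
Convert: Contact area A = 0.02530 m × 0.006357 m = 1.608e-04 m².
Working in SI base units: W = 1771 N, H = 1.562e+09 Pa, K = 4.399e-04.
Volume at the limit: V_lim = h_lim·A = 6.787e-05 · 1.608e-04 = 1.092e-08 m³.
Life L = V_lim·H/(K·W) = 1.092e-08 · 1.562e+09 / (4.399e-04 · 1771) = 21.89 m.

value=21.89 m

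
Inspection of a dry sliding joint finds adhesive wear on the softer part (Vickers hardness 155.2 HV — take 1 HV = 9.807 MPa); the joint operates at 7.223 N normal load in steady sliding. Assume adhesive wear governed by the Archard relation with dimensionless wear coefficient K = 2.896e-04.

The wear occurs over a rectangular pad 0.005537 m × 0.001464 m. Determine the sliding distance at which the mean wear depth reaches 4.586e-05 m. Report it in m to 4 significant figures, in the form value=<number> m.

Intermediate values are printed rounded; all working math carries exact precision — one final rounding, at 4 significant digits.
Hardness H = 155.2 HV × 9.807 MPa/HV = 1522 MPa = 1.522e+09 Pa.
Contact area A = 0.005537 m × 0.001464 m = 8.106e-06 m².
As SI base values: W = 7.223 N, H = 1.522e+09 Pa, K = 2.896e-04.
At the depth limit, V_lim = h_lim·A = 4.586e-05 · 8.106e-06 = 3.717e-10 m³.
Sliding life L = V_lim·H/(K·W) = 3.717e-10 · 1.522e+09 / (2.896e-04 · 7.223) = 270.5 m.

value=270.5 m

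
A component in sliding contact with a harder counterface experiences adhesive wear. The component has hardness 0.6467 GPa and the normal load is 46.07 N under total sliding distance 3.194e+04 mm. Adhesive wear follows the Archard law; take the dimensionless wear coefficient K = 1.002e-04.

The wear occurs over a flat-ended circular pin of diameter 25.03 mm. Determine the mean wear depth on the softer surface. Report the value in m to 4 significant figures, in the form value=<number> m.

The intermediates are printed rounded, and all working math keeps full precision; a lone final rounding, at four significant digits.
Total distance L = 3.194e+04 mm = 31.94 m.
Hardness H = 0.6467 GPa = 6.467e+08 Pa.
Pin diameter d = 25.03 mm = 0.02503 m. Contact area A = π·d²/4 = π·(0.02503 m)²/4 = 4.921e-04 m².
Expressed in SI base units: W = 46.07 N, H = 6.467e+08 Pa, K = 1.002e-04.
Volume removed: V = K·W·L/H = 1.002e-04 · 46.07 · 31.94 / 6.467e+08 = 2.280e-10 m³.
Depth h = V/A = 2.280e-10 / 4.921e-04 = 4.633e-07 m.

value=4.633e-07 m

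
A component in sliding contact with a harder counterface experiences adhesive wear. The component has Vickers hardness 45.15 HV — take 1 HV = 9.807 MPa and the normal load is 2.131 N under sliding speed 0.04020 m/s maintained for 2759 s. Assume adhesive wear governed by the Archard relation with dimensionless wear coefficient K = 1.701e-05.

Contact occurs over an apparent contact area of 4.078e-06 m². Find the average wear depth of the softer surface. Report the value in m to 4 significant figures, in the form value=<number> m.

Intermediate values are shown rounded; each operation keeps full float precision. Rounded just once: four significant figures.
Distance covered L = v·t = 0.04020 m/s × 2759 s = 110.9 m.
Hardness H = 45.15 HV × 9.807 MPa/HV = 442.8 MPa = 4.428e+08 Pa.
Expressed in SI base units: W = 2.131 N, H = 4.428e+08 Pa, K = 1.701e-05.
Volume removed: V = K·W·L/H = 1.701e-05 · 2.131 · 110.9 / 4.428e+08 = 9.080e-12 m³.
Mean wear depth h = V/A = 9.080e-12 / 4.078e-06 = 2.227e-06 m.

value=2.227e-06 m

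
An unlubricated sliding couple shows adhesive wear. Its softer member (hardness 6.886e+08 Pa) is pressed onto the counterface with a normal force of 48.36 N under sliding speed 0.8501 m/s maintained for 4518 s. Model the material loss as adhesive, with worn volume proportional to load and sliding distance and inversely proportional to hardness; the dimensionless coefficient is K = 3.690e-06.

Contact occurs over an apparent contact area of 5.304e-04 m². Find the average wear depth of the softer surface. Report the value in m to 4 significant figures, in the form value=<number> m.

value=1.877e-06 m

The algebra maintains full float precision. The intermediates are printed rounded. Rounded once at the end: four significant digits.
Convert: Distance covered L = v·t = 0.8501 m/s × 4518 s = 3841 m.
Expressed in SI base units: W = 48.36 N, H = 6.886e+08 Pa, K = 3.690e-06.
Wear volume V = K·W·L/H = 3.690e-06 · 48.36 · 3841 / 6.886e+08 = 9.953e-10 m³.
Average depth h = V/A = 9.953e-10 / 5.304e-04 = 1.877e-06 m.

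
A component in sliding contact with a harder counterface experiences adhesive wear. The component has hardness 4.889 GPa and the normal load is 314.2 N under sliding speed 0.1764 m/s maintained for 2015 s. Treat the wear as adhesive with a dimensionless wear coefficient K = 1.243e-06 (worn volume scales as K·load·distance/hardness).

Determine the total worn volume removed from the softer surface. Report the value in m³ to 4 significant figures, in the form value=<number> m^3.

Each operation carries exact precision. Shown intermediates are rounded, and a lone final rounding to four significant digits.
Convert: Distance L = v·t = 0.1764 m/s × 2015 s = 355.4 m.
Convert: Hardness H = 4.889 GPa = 4.889e+09 Pa.
As SI base values: W = 314.2 N, H = 4.889e+09 Pa, K = 1.243e-06.
Wear volume V = K·W·L/H = 1.243e-06 · 314.2 · 355.4 / 4.889e+09 = 2.839e-11 m³.

value=2.839e-11 m^3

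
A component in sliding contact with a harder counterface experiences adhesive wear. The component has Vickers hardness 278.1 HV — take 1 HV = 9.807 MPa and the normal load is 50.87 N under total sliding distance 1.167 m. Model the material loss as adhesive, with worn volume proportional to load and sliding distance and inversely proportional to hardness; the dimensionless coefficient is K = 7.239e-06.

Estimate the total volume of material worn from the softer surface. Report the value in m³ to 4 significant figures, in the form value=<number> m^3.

value=1.576e-13 m^3

Intermediates appear rounded — all arithmetic holds full precision — rounded once at the end: 4 significant digits.
Hardness H = 278.1 HV × 9.807 MPa/HV = 2727 MPa = 2.727e+09 Pa.
As SI base values: W = 50.87 N, H = 2.727e+09 Pa, K = 7.239e-06.
Worn volume V = K·W·L/H = 7.239e-06 · 50.87 · 1.167 / 2.727e+09 = 1.576e-13 m³.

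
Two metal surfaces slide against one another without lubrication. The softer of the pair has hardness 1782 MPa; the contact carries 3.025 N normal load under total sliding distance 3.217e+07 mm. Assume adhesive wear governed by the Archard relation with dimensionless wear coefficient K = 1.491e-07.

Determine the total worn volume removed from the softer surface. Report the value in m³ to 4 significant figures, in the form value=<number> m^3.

All working math maintains full precision — the intermediates appear rounded, and one last rounding to four significant digits.
Convert: Total distance L = 3.217e+07 mm = 3.217e+04 m.
Convert: Hardness H = 1782 MPa = 1.782e+09 Pa.
SI base units throughout: W = 3.025 N, H = 1.782e+09 Pa, K = 1.491e-07.
Worn volume V = K·W·L/H = 1.491e-07 · 3.025 · 3.217e+04 / 1.782e+09 = 8.142e-12 m³.

value=8.142e-12 m^3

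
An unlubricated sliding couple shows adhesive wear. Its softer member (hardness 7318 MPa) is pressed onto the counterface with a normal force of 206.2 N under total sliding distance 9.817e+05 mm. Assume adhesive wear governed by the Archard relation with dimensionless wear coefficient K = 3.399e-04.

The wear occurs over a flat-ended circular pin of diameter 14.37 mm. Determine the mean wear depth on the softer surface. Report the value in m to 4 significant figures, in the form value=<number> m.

Every step carries full float precision. The intermediates are displayed rounded; one final rounding: 4 significant figures.
Path length L = 9.817e+05 mm = 981.7 m.
Hardness H = 7318 MPa = 7.318e+09 Pa.
Pin diameter d = 14.37 mm = 0.01437 m. Contact area A = π·d²/4 = π·(0.01437 m)²/4 = 1.622e-04 m².
SI base units throughout: W = 206.2 N, H = 7.318e+09 Pa, K = 3.399e-04.
Archard volume V = K·W·L/H = 3.399e-04 · 206.2 · 981.7 / 7.318e+09 = 9.402e-09 m³.
Mean wear depth h = V/A = 9.402e-09 / 1.622e-04 = 5.797e-05 m.

value=5.797e-05 m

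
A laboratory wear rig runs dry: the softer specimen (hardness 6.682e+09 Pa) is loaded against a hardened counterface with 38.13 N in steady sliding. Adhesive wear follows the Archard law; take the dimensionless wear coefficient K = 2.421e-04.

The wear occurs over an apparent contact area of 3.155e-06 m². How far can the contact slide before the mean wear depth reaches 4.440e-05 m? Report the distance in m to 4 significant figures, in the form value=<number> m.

value=101.4 m

Quoted intermediates are rounded. All working math carries exact precision; a lone final rounding to four significant figures.
Expressed in SI base units: W = 38.13 N, H = 6.682e+09 Pa, K = 2.421e-04.
Wearable volume V_lim = h_lim·A = 4.440e-05 · 3.155e-06 = 1.401e-10 m³.
Life L = V_lim·H/(K·W) = 1.401e-10 · 6.682e+09 / (2.421e-04 · 38.13) = 101.4 m.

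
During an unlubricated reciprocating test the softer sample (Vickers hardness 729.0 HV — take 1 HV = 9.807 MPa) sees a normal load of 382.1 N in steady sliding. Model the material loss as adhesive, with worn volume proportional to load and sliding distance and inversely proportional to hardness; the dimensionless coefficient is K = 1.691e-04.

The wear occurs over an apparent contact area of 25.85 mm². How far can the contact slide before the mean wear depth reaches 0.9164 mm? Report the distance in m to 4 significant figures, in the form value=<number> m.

Intermediate values are shown rounded, and the algebra carries exact precision, and a lone final rounding to 4 significant digits.
Convert: Hardness H = 729.0 HV × 9.807 MPa/HV = 7149 MPa = 7.149e+09 Pa.
Convert: Contact area A = 25.85 mm² = 2.585e-05 m².
Convert: Depth limit h_lim = 0.9164 mm = 9.164e-04 m.
In SI base units: W = 382.1 N, H = 7.149e+09 Pa, K = 1.691e-04.
Permissible volume V_lim = h_lim·A = 9.164e-04 · 2.585e-05 = 2.369e-08 m³.
Thus life L = V_lim·H/(K·W) = 2.369e-08 · 7.149e+09 / (1.691e-04 · 382.1) = 2621 m.

value=2621 m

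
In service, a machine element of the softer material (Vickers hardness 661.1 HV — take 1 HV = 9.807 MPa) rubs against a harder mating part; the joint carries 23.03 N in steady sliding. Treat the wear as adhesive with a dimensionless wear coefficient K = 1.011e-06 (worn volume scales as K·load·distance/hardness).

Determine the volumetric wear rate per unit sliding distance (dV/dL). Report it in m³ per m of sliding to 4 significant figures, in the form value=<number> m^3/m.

value=3.591e-15 m^3/m

Printed values are rounded. All arithmetic carries full float precision; a lone final rounding, at four significant digits.
Hardness H = 661.1 HV × 9.807 MPa/HV = 6483 MPa = 6.483e+09 Pa.
Expressed in SI base units: W = 23.03 N, H = 6.483e+09 Pa, K = 1.011e-06.
Sliding wear rate dV/dL = K·W/H: 1.011e-06 · 23.03 / 6.483e+09 = 3.591e-15 m³/m.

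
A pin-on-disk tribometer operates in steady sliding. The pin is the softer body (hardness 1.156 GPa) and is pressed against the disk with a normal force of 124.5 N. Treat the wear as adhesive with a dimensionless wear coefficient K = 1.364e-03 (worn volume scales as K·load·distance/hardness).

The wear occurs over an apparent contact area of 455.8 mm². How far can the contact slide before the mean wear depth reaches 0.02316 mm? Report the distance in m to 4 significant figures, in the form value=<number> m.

Quoted intermediates are rounded; all arithmetic holds full precision. Rounded just once: 4 significant digits.
Convert: Hardness H = 1.156 GPa = 1.156e+09 Pa.
Convert: Contact area A = 455.8 mm² = 4.558e-04 m².
Convert: Depth limit h_lim = 0.02316 mm = 2.316e-05 m.
Collected in SI base units: W = 124.5 N, H = 1.156e+09 Pa, K = 1.364e-03.
Limit volume V_lim = h_lim·A = 2.316e-05 · 4.558e-04 = 1.056e-08 m³.
Thus life L = V_lim·H/(K·W) = 1.056e-08 · 1.156e+09 / (1.364e-03 · 124.5) = 71.86 m.

value=71.86 m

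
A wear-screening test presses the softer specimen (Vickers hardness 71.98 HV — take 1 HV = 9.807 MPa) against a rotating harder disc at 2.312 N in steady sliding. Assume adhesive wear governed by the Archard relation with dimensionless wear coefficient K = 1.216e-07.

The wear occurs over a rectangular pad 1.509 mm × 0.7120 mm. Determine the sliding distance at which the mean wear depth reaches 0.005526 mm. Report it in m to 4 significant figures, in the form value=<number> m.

All arithmetic runs at full precision. The intermediates are displayed rounded. Rounded once at the end: 4 significant digits.
Convert: Hardness H = 71.98 HV × 9.807 MPa/HV = 705.9 MPa = 7.059e+08 Pa.
Convert: Pad sides 1.509 mm × 0.7120 mm = 1.509e-03 m × 7.120e-04 m. Contact area A = 1.509e-03 m × 7.120e-04 m = 1.074e-06 m².
Convert: Depth limit h_lim = 0.005526 mm = 5.526e-06 m.
In SI base units: W = 2.312 N, H = 7.059e+08 Pa, K = 1.216e-07.
Allowed volume V_lim = h_lim·A = 5.526e-06 · 1.074e-06 = 5.937e-12 m³.
Thus life L = V_lim·H/(K·W) = 5.937e-12 · 7.059e+08 / (1.216e-07 · 2.312) = 1.491e+04 m.

value=1.491e+04 m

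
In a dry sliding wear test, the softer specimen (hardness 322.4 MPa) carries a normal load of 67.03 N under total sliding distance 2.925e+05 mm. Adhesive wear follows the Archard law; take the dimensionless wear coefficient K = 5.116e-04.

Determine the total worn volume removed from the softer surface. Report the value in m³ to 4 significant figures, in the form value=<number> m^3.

value=3.111e-08 m^3

Intermediate values are printed rounded, and all working math keeps full precision; one final rounding to 4 significant digits.
Convert: The distance L = 2.925e+05 mm = 292.5 m.
Convert: Hardness H = 322.4 MPa = 3.224e+08 Pa.
SI base units throughout: W = 67.03 N, H = 3.224e+08 Pa, K = 5.116e-04.
Worn volume V = K·W·L/H = 5.116e-04 · 67.03 · 292.5 / 3.224e+08 = 3.111e-08 m³.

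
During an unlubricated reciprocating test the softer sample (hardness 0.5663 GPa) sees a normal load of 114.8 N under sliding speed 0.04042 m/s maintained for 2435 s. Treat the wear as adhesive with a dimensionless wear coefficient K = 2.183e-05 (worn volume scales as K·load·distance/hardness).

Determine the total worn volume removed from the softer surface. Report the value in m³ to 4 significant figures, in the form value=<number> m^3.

The algebra runs at exact precision; printed values are rounded. Rounded once at the end, at 4 significant figures.
Convert: Total distance L = v·t = 0.04042 m/s × 2435 s = 98.42 m.
Convert: Hardness H = 0.5663 GPa = 5.663e+08 Pa.
Collected in SI base units: W = 114.8 N, H = 5.663e+08 Pa, K = 2.183e-05.
The Archard volume V = K·W·L/H = 2.183e-05 · 114.8 · 98.42 / 5.663e+08 = 4.356e-10 m³.

value=4.356e-10 m^3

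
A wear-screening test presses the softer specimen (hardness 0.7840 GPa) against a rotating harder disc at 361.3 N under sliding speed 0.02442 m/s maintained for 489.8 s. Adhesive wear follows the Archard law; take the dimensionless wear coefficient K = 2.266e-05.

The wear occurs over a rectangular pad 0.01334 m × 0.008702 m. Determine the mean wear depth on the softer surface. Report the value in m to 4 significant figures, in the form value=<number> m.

The algebra runs at full float precision — intermediate values are printed rounded. Rounded once at the end to four significant figures.
Total distance L = v·t = 0.02442 m/s × 489.8 s = 11.96 m.
Hardness H = 0.7840 GPa = 7.840e+08 Pa.
Contact area A = 0.01334 m × 0.008702 m = 1.161e-04 m².
In SI base units, W = 361.3 N, H = 7.840e+08 Pa, K = 2.266e-05.
Archard volume V = K·W·L/H = 2.266e-05 · 361.3 · 11.96 / 7.840e+08 = 1.249e-10 m³.
Average depth h = V/A = 1.249e-10 / 1.161e-04 = 1.076e-06 m.

value=1.076e-06 m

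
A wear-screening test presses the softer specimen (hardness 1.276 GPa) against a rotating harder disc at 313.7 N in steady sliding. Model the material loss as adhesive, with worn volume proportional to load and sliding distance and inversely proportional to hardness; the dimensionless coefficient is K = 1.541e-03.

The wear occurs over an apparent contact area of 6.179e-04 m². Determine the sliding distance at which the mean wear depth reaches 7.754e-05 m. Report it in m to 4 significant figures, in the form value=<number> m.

All working math keeps full float precision, and intermediates appear rounded. Rounded just once to 4 significant digits.
Hardness H = 1.276 GPa = 1.276e+09 Pa.
In SI base units, W = 313.7 N, H = 1.276e+09 Pa, K = 1.541e-03.
Limit volume V_lim = h_lim·A = 7.754e-05 · 6.179e-04 = 4.791e-08 m³.
Sliding life L = V_lim·H/(K·W) = 4.791e-08 · 1.276e+09 / (1.541e-03 · 313.7) = 126.5 m.

value=126.5 m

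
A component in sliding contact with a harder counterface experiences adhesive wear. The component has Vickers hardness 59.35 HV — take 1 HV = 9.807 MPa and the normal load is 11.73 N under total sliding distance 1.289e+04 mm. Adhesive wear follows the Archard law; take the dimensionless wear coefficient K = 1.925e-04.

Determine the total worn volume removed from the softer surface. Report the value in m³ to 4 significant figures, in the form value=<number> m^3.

Displayed values are rounded — all working math keeps full float precision — a single final rounding: 4 significant figures.
Distance L = 1.289e+04 mm = 12.89 m.
Hardness H = 59.35 HV × 9.807 MPa/HV = 582.0 MPa = 5.820e+08 Pa.
SI base units throughout: W = 11.73 N, H = 5.820e+08 Pa, K = 1.925e-04.
Archard volume V = K·W·L/H = 1.925e-04 · 11.73 · 12.89 / 5.820e+08 = 5.001e-11 m³.

value=5.001e-11 m^3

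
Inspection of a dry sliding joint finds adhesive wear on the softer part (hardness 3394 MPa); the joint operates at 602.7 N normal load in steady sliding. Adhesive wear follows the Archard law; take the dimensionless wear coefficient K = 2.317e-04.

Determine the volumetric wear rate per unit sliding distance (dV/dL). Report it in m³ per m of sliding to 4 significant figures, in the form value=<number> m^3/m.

value=4.114e-11 m^3/m

Printed values are rounded — the algebra carries full precision. Rounded just once: four significant digits.
Hardness H = 3394 MPa = 3.394e+09 Pa.
In SI base units, W = 602.7 N, H = 3.394e+09 Pa, K = 2.317e-04.
Volumetric rate dV/dL = K·W/H — distance-free: 2.317e-04 · 602.7 / 3.394e+09 = 4.114e-11 m³/m.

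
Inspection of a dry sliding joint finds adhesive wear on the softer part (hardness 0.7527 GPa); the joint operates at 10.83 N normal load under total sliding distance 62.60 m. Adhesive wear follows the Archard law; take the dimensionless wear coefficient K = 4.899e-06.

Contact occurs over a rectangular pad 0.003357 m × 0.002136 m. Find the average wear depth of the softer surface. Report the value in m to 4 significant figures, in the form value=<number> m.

value=6.154e-07 m

Intermediates are printed rounded — each operation keeps full precision. Rounded just once, at four significant digits.
Convert: Hardness H = 0.7527 GPa = 7.527e+08 Pa.
Convert: Contact area A = 0.003357 m × 0.002136 m = 7.171e-06 m².
In SI base units: W = 10.83 N, H = 7.527e+08 Pa, K = 4.899e-06.
Archard volume V = K·W·L/H = 4.899e-06 · 10.83 · 62.60 / 7.527e+08 = 4.413e-12 m³.
Mean depth h = V/A = 4.413e-12 / 7.171e-06 = 6.154e-07 m.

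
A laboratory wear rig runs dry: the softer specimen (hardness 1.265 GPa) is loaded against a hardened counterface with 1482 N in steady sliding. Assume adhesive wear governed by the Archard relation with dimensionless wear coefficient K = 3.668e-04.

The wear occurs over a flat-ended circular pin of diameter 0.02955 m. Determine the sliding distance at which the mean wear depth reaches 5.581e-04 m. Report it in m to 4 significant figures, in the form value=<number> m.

value=890.7 m

Printed values are rounded, and all arithmetic maintains full float precision — a single final rounding: four significant digits.
Hardness H = 1.265 GPa = 1.265e+09 Pa.
Contact area A = π·d²/4 = π·(0.02955 m)²/4 = 6.858e-04 m².
SI base units throughout: W = 1482 N, H = 1.265e+09 Pa, K = 3.668e-04.
Volume at the limit: V_lim = h_lim·A = 5.581e-04 · 6.858e-04 = 3.828e-07 m³.
Inverting, life L = V_lim·H/(K·W) = 3.828e-07 · 1.265e+09 / (3.668e-04 · 1482) = 890.7 m.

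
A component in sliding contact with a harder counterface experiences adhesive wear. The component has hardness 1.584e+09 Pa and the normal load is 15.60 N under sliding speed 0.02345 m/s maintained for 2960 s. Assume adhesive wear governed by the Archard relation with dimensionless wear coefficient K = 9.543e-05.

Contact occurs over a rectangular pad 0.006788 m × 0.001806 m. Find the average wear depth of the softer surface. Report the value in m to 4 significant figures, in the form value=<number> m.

value=5.321e-06 m

All arithmetic keeps full float precision; the intermediates are shown rounded; one last rounding: 4 significant figures.
Convert: Path length L = v·t = 0.02345 m/s × 2960 s = 69.41 m.
Convert: Contact area A = 0.006788 m × 0.001806 m = 1.226e-05 m².
Working in SI base units: W = 15.60 N, H = 1.584e+09 Pa, K = 9.543e-05.
Archard relation: V = K·W·L/H = 9.543e-05 · 15.60 · 69.41 / 1.584e+09 = 6.524e-11 m³.
Mean depth h = V/A = 6.524e-11 / 1.226e-05 = 5.321e-06 m.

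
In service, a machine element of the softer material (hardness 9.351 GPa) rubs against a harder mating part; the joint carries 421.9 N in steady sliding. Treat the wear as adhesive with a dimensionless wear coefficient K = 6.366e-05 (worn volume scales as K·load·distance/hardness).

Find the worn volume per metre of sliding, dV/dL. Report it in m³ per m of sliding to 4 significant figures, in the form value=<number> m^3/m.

value=2.872e-12 m^3/m

Every step maintains full precision, and the intermediates appear rounded, and one final rounding to four significant digits.
Hardness H = 9.351 GPa = 9.351e+09 Pa.
Collected in SI base units: W = 421.9 N, H = 9.351e+09 Pa, K = 6.366e-05.
Sliding wear rate dV/dL = K·W/H (independent of L): 6.366e-05 · 421.9 / 9.351e+09 = 2.872e-12 m³/m.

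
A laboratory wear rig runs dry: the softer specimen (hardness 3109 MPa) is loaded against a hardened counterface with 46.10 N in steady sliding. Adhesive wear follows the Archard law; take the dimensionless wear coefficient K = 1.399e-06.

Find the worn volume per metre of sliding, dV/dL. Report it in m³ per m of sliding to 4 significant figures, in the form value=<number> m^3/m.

value=2.074e-14 m^3/m

Intermediates are printed rounded; the computation keeps full precision. Rounded just once, at four significant figures.
Convert: Hardness H = 3109 MPa = 3.109e+09 Pa.
Expressed in SI base units: W = 46.10 N, H = 3.109e+09 Pa, K = 1.399e-06.
Sliding wear rate dV/dL = K·W/H (no L dependence): 1.399e-06 · 46.10 / 3.109e+09 = 2.074e-14 m³/m.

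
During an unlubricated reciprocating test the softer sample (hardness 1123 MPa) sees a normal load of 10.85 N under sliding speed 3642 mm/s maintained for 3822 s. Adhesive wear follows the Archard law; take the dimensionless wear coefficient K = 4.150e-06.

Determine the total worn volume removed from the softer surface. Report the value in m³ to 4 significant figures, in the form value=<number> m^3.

Each operation maintains full precision — intermediate values appear rounded. Rounded just once, at four significant digits.
Convert: Sliding speed v = 3642 mm/s = 3.642 m/s. Path length L = v·t = 3.642 m/s × 3822 s = 1.392e+04 m.
Convert: Hardness H = 1123 MPa = 1.123e+09 Pa.
As SI base values: W = 10.85 N, H = 1.123e+09 Pa, K = 4.150e-06.
Apply Archard: V = K·W·L/H = 4.150e-06 · 10.85 · 1.392e+04 / 1.123e+09 = 5.581e-10 m³.

value=5.581e-10 m^3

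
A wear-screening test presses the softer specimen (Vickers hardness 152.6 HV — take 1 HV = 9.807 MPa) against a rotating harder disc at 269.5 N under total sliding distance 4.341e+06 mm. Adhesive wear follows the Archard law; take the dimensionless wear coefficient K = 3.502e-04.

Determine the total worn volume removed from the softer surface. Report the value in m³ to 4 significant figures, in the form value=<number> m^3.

Each operation runs at full float precision; intermediate values are displayed rounded — one last rounding to four significant digits.
Convert: Sliding distance L = 4.341e+06 mm = 4341 m.
Convert: Hardness H = 152.6 HV × 9.807 MPa/HV = 1497 MPa = 1.497e+09 Pa.
Collected in SI base units: W = 269.5 N, H = 1.497e+09 Pa, K = 3.502e-04.
Apply Archard: V = K·W·L/H = 3.502e-04 · 269.5 · 4341 / 1.497e+09 = 2.738e-07 m³.

value=2.738e-07 m^3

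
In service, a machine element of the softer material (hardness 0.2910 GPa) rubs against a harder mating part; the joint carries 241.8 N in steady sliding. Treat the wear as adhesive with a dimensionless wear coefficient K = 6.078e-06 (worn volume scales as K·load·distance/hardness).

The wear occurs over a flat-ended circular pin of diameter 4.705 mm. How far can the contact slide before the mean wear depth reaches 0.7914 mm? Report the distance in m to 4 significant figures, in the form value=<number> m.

Intermediate values are printed rounded, and each operation maintains full precision — one final rounding: four significant figures.
Hardness H = 0.2910 GPa = 2.910e+08 Pa.
Pin diameter d = 4.705 mm = 0.004705 m. Contact area A = π·d²/4 = π·(0.004705 m)²/4 = 1.739e-05 m².
Depth limit h_lim = 0.7914 mm = 7.914e-04 m.
As SI base values: W = 241.8 N, H = 2.910e+08 Pa, K = 6.078e-06.
Allowed volume V_lim = h_lim·A = 7.914e-04 · 1.739e-05 = 1.376e-08 m³.
Thus life L = V_lim·H/(K·W) = 1.376e-08 · 2.910e+08 / (6.078e-06 · 241.8) = 2724 m.

value=2724 m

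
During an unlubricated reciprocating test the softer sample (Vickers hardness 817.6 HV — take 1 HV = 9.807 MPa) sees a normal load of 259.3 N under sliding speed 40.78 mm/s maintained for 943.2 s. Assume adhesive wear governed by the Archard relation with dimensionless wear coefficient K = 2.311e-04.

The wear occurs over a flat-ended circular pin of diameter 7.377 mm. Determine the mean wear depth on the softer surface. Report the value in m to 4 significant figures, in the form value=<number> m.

value=6.726e-06 m

The intermediates are shown rounded; the algebra runs at full float precision; rounded once at the end to 4 significant figures.
Sliding speed v = 40.78 mm/s = 0.04078 m/s. Distance L = v·t = 0.04078 m/s × 943.2 s = 38.46 m.
Hardness H = 817.6 HV × 9.807 MPa/HV = 8018 MPa = 8.018e+09 Pa.
Pin diameter d = 7.377 mm = 0.007377 m. Contact area A = π·d²/4 = π·(0.007377 m)²/4 = 4.274e-05 m².
Expressed in SI base units: W = 259.3 N, H = 8.018e+09 Pa, K = 2.311e-04.
Apply Archard: V = K·W·L/H = 2.311e-04 · 259.3 · 38.46 / 8.018e+09 = 2.875e-10 m³.
Depth h = V/A = 2.875e-10 / 4.274e-05 = 6.726e-06 m.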